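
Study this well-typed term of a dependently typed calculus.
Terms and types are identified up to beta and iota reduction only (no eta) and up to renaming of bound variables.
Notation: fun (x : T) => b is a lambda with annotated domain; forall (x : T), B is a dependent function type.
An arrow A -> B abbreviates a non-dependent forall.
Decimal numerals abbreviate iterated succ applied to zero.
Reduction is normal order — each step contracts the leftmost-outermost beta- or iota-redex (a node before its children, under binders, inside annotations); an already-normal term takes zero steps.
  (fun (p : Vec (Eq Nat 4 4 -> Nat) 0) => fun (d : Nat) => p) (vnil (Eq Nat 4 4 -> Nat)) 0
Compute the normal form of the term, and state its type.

normal form:
  vnil (Eq Nat 4 4 -> Nat)
type:
  Vec (Eq Nat 4 4 -> Nat) 0


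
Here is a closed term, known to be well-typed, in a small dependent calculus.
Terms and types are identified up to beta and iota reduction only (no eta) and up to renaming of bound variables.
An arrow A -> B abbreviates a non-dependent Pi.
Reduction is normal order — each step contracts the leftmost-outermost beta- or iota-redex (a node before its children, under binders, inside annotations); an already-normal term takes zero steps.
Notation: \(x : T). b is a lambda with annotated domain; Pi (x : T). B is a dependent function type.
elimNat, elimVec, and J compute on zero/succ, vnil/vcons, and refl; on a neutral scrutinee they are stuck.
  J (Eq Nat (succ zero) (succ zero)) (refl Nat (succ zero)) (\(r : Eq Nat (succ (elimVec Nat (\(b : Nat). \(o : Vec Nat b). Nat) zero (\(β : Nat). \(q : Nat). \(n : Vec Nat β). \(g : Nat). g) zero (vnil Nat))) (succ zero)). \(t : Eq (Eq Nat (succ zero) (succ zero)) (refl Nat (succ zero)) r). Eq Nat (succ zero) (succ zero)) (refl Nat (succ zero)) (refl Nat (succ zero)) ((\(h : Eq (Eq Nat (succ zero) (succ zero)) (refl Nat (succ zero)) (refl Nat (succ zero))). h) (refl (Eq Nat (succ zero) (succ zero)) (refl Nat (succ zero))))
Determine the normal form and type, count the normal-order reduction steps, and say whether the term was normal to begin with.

reduced normal form:
  refl Nat (succ zero)
inferred type:
  Eq Nat (succ zero) (succ zero)
reduction steps (normal order): 3
term was already normal: no
first contracted redex: an elimVec iota-redex


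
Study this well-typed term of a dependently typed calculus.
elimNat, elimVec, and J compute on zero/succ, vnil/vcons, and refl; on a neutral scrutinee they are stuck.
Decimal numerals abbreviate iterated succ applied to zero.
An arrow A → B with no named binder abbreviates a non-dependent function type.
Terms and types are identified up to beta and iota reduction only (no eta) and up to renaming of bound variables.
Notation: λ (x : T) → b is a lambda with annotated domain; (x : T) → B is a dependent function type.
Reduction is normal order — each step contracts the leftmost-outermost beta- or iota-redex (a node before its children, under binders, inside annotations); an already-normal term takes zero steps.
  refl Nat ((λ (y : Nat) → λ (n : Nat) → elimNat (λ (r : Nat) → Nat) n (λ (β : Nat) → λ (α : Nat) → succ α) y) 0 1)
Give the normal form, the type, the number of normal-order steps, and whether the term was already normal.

resulting normal form:
  refl Nat 1
inferred type:
  Eq Nat 1 1
normal-order step count: 3
started in normal form: no
first contracted redex: a beta-redex


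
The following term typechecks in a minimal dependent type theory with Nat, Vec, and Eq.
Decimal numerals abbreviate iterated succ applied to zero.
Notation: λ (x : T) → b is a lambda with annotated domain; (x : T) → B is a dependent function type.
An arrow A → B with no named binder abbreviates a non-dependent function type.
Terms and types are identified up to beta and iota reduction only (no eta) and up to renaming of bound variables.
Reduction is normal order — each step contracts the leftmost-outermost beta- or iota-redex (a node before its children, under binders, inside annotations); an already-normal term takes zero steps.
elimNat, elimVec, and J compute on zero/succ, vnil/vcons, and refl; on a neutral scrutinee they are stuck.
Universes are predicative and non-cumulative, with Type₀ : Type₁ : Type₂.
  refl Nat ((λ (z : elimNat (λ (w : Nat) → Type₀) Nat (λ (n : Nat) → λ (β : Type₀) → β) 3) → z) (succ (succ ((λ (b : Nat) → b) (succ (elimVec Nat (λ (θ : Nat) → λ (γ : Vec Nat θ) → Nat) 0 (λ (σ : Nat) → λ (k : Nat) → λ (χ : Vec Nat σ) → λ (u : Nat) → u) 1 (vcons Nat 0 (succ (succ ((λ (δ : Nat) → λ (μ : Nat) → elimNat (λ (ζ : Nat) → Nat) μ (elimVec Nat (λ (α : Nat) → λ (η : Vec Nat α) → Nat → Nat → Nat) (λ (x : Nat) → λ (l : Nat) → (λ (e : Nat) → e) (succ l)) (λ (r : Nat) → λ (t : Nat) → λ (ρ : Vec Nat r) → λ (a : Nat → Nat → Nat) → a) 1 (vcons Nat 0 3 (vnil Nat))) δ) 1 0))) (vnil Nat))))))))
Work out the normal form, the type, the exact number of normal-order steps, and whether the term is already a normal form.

reduced normal form:
  refl Nat 3
inferred type:
  Eq Nat 3 3
steps to reach normal form (normal order): 8
started in normal form: no
first redex: a beta-redex


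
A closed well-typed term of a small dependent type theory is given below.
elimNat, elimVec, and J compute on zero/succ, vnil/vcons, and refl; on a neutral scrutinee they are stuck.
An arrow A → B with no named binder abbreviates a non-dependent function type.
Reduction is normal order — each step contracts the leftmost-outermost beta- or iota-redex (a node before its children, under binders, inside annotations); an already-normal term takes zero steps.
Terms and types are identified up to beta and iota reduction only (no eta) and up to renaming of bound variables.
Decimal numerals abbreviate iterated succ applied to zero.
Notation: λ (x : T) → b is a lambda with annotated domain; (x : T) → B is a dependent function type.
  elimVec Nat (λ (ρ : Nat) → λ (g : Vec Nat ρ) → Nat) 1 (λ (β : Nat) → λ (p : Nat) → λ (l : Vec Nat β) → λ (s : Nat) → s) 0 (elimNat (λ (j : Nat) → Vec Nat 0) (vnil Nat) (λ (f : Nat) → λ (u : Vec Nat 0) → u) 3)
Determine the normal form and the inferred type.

resulting normal form:
  1
the term's type:
  Nat
observation: the term reaches its normal form after 11 normal-order steps.


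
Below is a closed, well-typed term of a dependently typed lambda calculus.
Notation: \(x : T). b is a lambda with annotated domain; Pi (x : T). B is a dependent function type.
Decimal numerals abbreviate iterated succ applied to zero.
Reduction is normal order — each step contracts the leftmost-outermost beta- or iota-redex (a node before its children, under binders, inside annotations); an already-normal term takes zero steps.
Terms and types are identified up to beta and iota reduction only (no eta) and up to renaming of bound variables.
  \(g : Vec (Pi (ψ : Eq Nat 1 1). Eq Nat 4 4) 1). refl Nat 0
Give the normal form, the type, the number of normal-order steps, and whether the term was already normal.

reduced normal form:
  \(g : Vec (Pi (ψ : Eq Nat 1 1). Eq Nat 4 4) 1). refl Nat 0
the term's type:
  Pi (g : Vec (Pi (ψ : Eq Nat 1 1). Eq Nat 4 4) 1). Eq Nat 0 0
reduction steps (normal order): 0
started in normal form: yes


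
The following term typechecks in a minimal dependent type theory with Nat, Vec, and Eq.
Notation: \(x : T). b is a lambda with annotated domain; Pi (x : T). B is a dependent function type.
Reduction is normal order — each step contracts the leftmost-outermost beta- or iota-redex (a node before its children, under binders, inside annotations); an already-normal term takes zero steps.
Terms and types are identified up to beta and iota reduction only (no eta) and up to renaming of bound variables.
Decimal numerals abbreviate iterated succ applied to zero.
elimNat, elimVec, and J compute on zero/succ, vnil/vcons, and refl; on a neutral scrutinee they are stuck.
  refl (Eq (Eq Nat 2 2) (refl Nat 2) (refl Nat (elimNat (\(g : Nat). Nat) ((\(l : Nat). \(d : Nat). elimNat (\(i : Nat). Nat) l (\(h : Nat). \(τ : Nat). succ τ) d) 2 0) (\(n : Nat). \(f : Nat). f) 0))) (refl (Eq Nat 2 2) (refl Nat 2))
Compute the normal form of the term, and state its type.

normal form:
  refl (Eq (Eq Nat 2 2) (refl Nat 2) (refl Nat 2)) (refl (Eq Nat 2 2) (refl Nat 2))
the term's type:
  Eq (Eq (Eq Nat 2 2) (refl Nat 2) (refl Nat 2)) (refl (Eq Nat 2 2) (refl Nat 2)) (refl (Eq Nat 2 2) (refl Nat 2))
observation: 4 normal-order steps normalize the term, beginning with an elimNat iota-redex.


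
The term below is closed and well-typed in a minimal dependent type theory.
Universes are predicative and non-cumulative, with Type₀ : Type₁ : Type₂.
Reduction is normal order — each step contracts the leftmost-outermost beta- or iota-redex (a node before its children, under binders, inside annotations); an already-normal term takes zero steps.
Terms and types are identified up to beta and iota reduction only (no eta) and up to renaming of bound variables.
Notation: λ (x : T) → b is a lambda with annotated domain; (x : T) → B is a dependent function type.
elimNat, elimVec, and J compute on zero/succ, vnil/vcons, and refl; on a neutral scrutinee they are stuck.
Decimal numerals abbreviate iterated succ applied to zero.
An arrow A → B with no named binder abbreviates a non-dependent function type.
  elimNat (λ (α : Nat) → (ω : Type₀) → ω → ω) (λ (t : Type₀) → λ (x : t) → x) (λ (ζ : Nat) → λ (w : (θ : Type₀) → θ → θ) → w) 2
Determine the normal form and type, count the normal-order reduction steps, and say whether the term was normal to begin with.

resulting normal form:
  λ (α : Type₀) → λ (ω : α) → ω
type:
  (α : Type₀) → α → α
normal-order step count: 7
term was already normal: no
first contracted redex: an elimNat iota-redex


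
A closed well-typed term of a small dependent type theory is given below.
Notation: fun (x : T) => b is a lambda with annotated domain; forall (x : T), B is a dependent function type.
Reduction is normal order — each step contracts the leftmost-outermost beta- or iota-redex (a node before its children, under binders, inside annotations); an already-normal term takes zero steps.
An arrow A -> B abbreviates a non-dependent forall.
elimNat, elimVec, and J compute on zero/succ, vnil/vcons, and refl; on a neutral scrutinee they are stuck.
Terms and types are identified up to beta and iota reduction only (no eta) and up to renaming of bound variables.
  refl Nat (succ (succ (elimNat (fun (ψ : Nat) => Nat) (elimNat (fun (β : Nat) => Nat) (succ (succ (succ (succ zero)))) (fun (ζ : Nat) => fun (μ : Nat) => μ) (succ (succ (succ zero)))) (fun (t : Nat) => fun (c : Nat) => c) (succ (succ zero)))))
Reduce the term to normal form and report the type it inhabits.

normal form:
  refl Nat (succ (succ (succ (succ (succ (succ zero))))))
the term's type:
  Eq Nat (succ (succ (succ (succ (succ (succ zero)))))) (succ (succ (succ (succ (succ (succ zero))))))
observation: reduction starts at an elimNat iota-redex, and 17 normal-order steps reach the normal form.


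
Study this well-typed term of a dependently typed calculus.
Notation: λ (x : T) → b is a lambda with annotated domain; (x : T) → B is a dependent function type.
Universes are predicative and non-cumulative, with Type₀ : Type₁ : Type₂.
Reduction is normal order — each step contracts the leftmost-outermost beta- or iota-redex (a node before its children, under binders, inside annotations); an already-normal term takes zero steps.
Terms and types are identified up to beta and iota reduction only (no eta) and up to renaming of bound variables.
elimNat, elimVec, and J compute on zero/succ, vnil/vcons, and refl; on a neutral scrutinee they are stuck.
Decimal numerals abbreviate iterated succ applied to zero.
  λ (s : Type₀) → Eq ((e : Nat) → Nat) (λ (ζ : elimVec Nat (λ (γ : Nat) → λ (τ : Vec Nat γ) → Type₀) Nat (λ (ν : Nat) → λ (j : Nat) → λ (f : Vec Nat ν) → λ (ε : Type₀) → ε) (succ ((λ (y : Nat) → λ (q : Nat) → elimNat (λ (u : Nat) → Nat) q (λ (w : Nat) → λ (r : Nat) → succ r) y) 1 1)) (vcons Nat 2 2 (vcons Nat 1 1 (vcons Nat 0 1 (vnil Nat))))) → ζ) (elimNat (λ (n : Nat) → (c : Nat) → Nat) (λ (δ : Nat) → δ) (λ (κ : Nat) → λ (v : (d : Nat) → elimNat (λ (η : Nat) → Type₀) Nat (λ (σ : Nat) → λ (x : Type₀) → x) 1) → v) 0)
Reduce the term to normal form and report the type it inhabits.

normal form:
  λ (s : Type₀) → Eq ((e : Nat) → Nat) (λ (ζ : Nat) → ζ) (λ (γ : Nat) → γ)
inferred type:
  (s : Type₀) → Type₀


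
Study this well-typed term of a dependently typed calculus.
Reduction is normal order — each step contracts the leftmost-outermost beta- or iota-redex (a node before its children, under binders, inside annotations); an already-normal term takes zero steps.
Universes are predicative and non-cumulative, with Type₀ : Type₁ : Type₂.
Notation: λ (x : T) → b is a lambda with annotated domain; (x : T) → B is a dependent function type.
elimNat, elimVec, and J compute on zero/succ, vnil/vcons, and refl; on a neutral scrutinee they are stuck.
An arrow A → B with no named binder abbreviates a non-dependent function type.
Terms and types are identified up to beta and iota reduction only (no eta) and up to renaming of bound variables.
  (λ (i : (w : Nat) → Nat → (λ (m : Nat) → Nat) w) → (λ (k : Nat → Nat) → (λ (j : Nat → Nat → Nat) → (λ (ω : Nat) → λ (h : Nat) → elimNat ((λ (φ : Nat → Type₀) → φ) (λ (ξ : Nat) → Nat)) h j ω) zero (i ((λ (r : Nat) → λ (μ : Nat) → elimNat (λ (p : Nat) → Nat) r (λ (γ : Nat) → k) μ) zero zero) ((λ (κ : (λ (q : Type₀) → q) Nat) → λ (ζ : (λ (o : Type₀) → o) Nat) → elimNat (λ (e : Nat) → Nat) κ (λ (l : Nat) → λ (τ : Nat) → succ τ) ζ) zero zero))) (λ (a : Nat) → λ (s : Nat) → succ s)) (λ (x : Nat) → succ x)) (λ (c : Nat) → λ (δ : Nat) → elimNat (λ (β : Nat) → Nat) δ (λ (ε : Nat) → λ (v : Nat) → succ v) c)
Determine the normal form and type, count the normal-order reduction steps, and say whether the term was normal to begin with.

resulting normal form:
  zero
the term's type:
  Nat
steps to reach normal form (normal order): 15
started in normal form: no
first contracted redex: a beta-redex


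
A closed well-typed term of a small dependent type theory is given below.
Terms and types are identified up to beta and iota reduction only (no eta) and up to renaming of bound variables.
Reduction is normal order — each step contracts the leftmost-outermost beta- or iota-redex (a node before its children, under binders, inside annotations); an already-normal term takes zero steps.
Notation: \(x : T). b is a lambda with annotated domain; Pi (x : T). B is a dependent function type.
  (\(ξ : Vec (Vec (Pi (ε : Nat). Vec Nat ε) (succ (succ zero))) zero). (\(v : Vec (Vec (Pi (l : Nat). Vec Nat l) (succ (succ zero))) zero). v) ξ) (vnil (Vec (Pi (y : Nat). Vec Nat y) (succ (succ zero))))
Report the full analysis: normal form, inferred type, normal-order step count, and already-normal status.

normal form:
  vnil (Vec (Pi (ξ : Nat). Vec Nat ξ) (succ (succ zero)))
type:
  Vec (Vec (Pi (ξ : Nat). Vec Nat ξ) (succ (succ zero))) zero
steps to reach normal form (normal order): 2
already normal: no
first contracted redex: a beta-redex


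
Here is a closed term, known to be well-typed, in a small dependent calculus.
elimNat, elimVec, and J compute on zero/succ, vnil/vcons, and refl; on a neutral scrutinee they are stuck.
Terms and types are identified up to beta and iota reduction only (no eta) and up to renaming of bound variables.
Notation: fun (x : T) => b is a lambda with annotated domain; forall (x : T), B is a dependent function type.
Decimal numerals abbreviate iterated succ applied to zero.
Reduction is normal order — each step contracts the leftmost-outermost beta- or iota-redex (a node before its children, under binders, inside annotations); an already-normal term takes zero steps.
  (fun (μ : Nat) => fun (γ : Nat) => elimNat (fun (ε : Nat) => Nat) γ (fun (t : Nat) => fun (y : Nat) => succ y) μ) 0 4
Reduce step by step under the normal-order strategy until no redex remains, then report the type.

normal-order reduction sequence:
  (fun (μ : Nat) => fun (γ : Nat) => elimNat (fun (ε : Nat) => Nat) γ (fun (t : Nat) => fun (y : Nat) => succ y) μ) 0 4
  ~> (fun (μ : Nat) => elimNat (fun (γ : Nat) => Nat) μ (fun (ε : Nat) => fun (t : Nat) => succ t) 0) 4
  ~> elimNat (fun (μ : Nat) => Nat) 4 (fun (γ : Nat) => fun (ε : Nat) => succ ε) 0
  ~> 4
the term's type:
  Nat


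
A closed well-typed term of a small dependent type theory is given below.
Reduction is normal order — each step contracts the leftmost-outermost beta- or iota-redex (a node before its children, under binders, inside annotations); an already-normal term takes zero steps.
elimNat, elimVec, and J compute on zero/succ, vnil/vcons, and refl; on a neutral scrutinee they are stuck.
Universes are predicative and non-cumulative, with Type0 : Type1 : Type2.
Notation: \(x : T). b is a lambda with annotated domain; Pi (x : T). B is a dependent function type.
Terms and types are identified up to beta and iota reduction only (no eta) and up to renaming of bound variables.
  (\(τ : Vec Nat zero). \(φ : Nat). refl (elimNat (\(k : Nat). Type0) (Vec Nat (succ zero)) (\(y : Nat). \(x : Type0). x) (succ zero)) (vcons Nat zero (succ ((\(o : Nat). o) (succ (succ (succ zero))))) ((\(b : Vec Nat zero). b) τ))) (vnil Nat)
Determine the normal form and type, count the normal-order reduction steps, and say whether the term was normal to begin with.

reduced normal form:
  \(τ : Nat). refl (Vec Nat (succ zero)) (vcons Nat zero (succ (succ (succ (succ zero)))) (vnil Nat))
the term's type:
  Pi (τ : Nat). Eq (Vec Nat (succ zero)) (vcons Nat zero (succ (succ (succ (succ zero)))) (vnil Nat)) (vcons Nat zero (succ (succ (succ (succ zero)))) (vnil Nat))
steps to reach normal form (normal order): 7
term was already normal: no
first contracted redex: a beta-redex


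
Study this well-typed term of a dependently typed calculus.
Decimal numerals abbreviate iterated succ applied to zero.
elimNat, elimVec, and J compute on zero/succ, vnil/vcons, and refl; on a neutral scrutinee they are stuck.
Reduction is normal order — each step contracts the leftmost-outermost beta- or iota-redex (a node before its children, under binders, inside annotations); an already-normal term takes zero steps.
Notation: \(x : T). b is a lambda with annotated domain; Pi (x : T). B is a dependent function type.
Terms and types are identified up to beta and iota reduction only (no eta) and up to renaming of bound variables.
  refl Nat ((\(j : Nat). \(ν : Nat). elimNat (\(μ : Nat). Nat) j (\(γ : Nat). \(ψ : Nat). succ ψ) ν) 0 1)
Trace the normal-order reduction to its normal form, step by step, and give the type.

reduction (normal order):
  refl Nat ((\(j : Nat). \(ν : Nat). elimNat (\(μ : Nat). Nat) j (\(γ : Nat). \(ψ : Nat). succ ψ) ν) 0 1)
  ~> refl Nat ((\(j : Nat). elimNat (\(ν : Nat). Nat) 0 (\(μ : Nat). \(γ : Nat). succ γ) j) 1)
  ~> refl Nat (elimNat (\(j : Nat). Nat) 0 (\(ν : Nat). \(μ : Nat). succ μ) 1)
  ~> refl Nat ((\(j : Nat). \(ν : Nat). succ ν) 0 (elimNat (\(μ : Nat). Nat) 0 (\(γ : Nat). \(ψ : Nat). succ ψ) 0))
  ~> refl Nat ((\(j : Nat). succ j) (elimNat (\(ν : Nat). Nat) 0 (\(μ : Nat). \(γ : Nat). succ γ) 0))
  ~> refl Nat (succ (elimNat (\(j : Nat). Nat) 0 (\(ν : Nat). \(μ : Nat). succ μ) 0))
  ~> refl Nat 1
the term's type:
  Eq Nat 1 1


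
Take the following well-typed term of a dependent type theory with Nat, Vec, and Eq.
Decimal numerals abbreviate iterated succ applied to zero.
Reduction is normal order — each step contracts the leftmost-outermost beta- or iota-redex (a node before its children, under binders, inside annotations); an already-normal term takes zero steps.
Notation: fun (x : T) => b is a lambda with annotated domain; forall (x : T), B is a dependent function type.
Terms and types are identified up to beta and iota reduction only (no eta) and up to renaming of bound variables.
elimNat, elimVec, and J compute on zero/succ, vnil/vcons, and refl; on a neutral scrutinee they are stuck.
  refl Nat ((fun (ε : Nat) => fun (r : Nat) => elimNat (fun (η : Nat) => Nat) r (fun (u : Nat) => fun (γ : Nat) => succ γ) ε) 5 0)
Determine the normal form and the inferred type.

reduced normal form:
  refl Nat 5
type:
  Eq Nat 5 5
observation: 18 normal-order steps separate the term from its normal form.


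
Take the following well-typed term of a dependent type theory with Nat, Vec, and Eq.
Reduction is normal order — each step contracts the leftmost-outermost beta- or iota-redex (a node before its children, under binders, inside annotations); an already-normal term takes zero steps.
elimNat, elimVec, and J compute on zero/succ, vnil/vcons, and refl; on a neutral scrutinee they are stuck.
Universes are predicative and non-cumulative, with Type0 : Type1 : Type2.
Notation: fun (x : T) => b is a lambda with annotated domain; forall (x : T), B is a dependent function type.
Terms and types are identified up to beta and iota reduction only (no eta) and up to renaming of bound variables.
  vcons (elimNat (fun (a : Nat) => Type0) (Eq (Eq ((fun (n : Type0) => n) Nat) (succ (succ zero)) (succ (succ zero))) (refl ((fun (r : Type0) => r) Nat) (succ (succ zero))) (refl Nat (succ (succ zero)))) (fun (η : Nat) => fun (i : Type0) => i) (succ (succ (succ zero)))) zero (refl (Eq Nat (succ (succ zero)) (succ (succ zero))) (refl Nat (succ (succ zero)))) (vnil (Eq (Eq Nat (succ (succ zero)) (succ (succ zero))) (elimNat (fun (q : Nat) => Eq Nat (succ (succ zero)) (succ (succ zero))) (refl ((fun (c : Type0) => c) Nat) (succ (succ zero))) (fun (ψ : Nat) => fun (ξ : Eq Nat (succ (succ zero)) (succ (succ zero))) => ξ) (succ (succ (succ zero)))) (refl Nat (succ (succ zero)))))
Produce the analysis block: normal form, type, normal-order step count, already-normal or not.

normal form:
  vcons (Eq (Eq Nat (succ (succ zero)) (succ (succ zero))) (refl Nat (succ (succ zero))) (refl Nat (succ (succ zero)))) zero (refl (Eq Nat (succ (succ zero)) (succ (succ zero))) (refl Nat (succ (succ zero)))) (vnil (Eq (Eq Nat (succ (succ zero)) (succ (succ zero))) (refl Nat (succ (succ zero))) (refl Nat (succ (succ zero)))))
inferred type:
  Vec (Eq (Eq Nat (succ (succ zero)) (succ (succ zero))) (refl Nat (succ (succ zero))) (refl Nat (succ (succ zero)))) (succ zero)
steps to reach normal form (normal order): 23
term was already normal: no
first contracted redex: an elimNat iota-redex


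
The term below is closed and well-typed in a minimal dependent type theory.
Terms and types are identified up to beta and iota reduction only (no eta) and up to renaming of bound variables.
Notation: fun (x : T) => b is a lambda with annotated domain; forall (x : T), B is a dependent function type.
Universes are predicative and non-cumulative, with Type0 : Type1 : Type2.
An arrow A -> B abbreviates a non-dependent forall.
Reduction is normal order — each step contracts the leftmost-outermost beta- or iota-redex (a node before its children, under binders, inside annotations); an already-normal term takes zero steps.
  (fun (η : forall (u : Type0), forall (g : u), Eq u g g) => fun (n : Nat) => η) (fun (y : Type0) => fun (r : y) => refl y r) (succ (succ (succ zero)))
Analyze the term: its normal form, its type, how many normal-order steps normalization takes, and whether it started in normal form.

normal form:
  fun (η : Type0) => fun (u : η) => refl η u
type:
  forall (η : Type0), forall (u : η), Eq η u u
steps to reach normal form (normal order): 2
term was already normal: no
first redex: a beta-redex


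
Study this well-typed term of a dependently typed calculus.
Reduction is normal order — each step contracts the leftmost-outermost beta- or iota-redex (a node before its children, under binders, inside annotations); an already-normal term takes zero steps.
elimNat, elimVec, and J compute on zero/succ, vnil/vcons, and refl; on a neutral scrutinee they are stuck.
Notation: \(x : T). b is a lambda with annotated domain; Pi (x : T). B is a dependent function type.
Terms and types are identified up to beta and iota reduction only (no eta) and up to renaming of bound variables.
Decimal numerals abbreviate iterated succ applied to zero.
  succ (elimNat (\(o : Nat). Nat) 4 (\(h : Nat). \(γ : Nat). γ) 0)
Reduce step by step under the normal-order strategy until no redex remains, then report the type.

normal-order reduction sequence:
  succ (elimNat (\(o : Nat). Nat) 4 (\(h : Nat). \(γ : Nat). γ) 0)
  ~> 5
type:
  Nat


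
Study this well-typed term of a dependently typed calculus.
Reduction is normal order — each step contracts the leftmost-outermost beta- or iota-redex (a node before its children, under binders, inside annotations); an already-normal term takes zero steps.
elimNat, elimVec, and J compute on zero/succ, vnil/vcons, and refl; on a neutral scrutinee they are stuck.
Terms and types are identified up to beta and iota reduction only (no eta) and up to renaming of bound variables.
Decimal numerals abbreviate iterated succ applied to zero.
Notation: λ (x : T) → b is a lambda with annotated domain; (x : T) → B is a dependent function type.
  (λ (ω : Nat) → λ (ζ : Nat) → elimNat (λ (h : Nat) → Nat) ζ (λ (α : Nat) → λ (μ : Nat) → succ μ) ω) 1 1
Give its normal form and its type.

reduced normal form:
  2
type:
  Nat
observation: normalization takes exactly 6 steps under the normal-order strategy.


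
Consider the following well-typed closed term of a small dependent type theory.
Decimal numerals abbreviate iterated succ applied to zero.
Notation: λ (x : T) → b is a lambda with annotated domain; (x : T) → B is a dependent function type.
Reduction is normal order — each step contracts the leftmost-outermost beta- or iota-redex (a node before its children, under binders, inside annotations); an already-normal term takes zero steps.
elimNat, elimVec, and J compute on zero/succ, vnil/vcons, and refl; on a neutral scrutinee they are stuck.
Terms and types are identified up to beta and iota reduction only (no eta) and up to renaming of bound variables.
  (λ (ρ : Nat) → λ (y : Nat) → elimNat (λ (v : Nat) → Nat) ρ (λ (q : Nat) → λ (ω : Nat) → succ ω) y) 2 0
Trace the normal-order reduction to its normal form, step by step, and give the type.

normal-order reduction sequence:
  (λ (ρ : Nat) → λ (y : Nat) → elimNat (λ (v : Nat) → Nat) ρ (λ (q : Nat) → λ (ω : Nat) → succ ω) y) 2 0
  ~> (λ (ρ : Nat) → elimNat (λ (y : Nat) → Nat) 2 (λ (v : Nat) → λ (q : Nat) → succ q) ρ) 0
  ~> elimNat (λ (ρ : Nat) → Nat) 2 (λ (y : Nat) → λ (v : Nat) → succ v) 0
  ~> 2
inferred type:
  Nat


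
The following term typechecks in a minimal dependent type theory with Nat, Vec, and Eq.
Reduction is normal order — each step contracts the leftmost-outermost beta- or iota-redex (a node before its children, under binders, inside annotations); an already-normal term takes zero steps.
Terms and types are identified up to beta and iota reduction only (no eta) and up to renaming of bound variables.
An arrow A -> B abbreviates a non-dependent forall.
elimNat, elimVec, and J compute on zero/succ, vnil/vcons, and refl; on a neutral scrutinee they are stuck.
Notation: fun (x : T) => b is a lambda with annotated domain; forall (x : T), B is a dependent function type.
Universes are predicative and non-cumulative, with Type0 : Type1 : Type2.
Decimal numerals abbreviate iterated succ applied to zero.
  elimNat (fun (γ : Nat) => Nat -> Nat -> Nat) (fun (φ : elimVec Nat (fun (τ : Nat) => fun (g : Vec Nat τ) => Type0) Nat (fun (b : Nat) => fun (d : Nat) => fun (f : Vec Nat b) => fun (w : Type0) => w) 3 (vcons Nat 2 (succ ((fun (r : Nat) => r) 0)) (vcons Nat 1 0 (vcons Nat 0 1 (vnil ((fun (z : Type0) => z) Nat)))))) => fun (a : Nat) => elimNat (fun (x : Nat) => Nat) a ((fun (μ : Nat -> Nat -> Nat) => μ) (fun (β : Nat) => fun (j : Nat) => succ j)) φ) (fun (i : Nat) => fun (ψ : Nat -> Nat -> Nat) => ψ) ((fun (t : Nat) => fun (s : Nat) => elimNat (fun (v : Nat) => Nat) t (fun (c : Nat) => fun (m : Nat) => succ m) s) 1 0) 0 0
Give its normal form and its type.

resulting normal form:
  0
the term's type:
  Nat
observation: contracting an elimVec iota-redex first, the term normalizes in 27 steps.


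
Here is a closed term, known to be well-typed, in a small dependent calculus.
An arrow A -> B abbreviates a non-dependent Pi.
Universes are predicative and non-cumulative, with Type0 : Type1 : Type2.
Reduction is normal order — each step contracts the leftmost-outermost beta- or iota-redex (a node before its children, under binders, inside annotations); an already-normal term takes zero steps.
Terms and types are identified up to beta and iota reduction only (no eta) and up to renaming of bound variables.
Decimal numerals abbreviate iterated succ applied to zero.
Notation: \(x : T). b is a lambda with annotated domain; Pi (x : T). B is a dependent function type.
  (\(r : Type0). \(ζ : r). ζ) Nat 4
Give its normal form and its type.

normal form:
  4
type:
  Nat


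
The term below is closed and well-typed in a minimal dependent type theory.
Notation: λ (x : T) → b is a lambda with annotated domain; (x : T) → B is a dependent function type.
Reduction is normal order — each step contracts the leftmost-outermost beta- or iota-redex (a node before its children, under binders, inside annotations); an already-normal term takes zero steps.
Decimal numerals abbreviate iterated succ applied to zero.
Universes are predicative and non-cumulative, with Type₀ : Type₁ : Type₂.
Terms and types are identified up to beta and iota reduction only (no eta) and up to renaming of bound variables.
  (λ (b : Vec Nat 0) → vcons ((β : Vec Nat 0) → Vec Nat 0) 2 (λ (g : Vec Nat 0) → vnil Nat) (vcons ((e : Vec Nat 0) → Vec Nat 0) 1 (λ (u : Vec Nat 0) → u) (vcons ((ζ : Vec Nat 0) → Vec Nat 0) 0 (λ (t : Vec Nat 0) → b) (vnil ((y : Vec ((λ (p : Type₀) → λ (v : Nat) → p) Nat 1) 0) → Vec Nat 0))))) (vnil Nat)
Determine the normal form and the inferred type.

resulting normal form:
  vcons ((b : Vec Nat 0) → Vec Nat 0) 2 (λ (β : Vec Nat 0) → vnil Nat) (vcons ((g : Vec Nat 0) → Vec Nat 0) 1 (λ (e : Vec Nat 0) → e) (vcons ((u : Vec Nat 0) → Vec Nat 0) 0 (λ (ζ : Vec Nat 0) → vnil Nat) (vnil ((t : Vec Nat 0) → Vec Nat 0))))
the term's type:
  Vec ((b : Vec Nat 0) → Vec Nat 0) 3
observation: the first redex contracted is a beta-redex; the normal form is reached in 3 normal-order steps.


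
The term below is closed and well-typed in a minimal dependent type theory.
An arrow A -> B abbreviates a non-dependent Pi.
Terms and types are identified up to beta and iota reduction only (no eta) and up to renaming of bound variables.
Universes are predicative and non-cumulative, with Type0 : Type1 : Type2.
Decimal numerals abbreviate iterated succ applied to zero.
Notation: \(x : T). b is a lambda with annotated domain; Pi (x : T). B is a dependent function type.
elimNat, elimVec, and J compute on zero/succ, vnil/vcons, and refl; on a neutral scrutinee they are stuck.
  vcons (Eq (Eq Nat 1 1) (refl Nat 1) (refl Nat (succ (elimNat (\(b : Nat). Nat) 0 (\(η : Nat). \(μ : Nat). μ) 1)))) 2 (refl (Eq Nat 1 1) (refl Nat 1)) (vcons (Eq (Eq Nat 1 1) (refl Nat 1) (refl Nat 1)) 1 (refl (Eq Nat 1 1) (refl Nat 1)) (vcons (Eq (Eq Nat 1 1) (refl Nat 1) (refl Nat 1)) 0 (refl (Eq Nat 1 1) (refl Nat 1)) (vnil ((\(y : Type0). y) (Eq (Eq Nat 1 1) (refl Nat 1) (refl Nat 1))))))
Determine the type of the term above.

type:
  Vec (Eq (Eq Nat 1 1) (refl Nat 1) (refl Nat 1)) 3


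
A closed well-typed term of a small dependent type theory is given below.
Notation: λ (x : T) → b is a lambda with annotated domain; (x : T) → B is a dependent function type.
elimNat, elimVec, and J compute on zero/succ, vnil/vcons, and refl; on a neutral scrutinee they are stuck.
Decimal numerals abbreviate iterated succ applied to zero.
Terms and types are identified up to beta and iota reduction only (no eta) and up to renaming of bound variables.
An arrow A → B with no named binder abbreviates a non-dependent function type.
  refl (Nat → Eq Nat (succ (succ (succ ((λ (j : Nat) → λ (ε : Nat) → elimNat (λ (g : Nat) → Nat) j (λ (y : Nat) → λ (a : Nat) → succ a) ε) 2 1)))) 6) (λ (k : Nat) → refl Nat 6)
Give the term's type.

type:
  Eq (Nat → Eq Nat 6 6) (λ (j : Nat) → refl Nat 6) (λ (ε : Nat) → refl Nat 6)


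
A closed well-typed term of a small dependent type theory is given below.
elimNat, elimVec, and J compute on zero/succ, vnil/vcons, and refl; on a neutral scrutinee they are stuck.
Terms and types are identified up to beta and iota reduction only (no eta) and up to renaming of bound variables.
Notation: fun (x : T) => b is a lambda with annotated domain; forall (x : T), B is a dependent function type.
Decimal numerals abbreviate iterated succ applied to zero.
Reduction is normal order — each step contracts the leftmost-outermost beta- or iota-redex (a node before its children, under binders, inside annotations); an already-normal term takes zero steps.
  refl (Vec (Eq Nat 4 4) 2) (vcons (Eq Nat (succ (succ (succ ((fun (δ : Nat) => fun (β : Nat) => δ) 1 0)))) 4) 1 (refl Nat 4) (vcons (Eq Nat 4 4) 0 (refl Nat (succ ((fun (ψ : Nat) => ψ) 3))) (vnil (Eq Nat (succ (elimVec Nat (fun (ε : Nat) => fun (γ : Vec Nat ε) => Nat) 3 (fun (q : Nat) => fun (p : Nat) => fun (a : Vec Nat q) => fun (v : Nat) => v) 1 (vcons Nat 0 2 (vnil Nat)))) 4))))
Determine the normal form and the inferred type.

reduced normal form:
  refl (Vec (Eq Nat 4 4) 2) (vcons (Eq Nat 4 4) 1 (refl Nat 4) (vcons (Eq Nat 4 4) 0 (refl Nat 4) (vnil (Eq Nat 4 4))))
the term's type:
  Eq (Vec (Eq Nat 4 4) 2) (vcons (Eq Nat 4 4) 1 (refl Nat 4) (vcons (Eq Nat 4 4) 0 (refl Nat 4) (vnil (Eq Nat 4 4)))) (vcons (Eq Nat 4 4) 1 (refl Nat 4) (vcons (Eq Nat 4 4) 0 (refl Nat 4) (vnil (Eq Nat 4 4))))


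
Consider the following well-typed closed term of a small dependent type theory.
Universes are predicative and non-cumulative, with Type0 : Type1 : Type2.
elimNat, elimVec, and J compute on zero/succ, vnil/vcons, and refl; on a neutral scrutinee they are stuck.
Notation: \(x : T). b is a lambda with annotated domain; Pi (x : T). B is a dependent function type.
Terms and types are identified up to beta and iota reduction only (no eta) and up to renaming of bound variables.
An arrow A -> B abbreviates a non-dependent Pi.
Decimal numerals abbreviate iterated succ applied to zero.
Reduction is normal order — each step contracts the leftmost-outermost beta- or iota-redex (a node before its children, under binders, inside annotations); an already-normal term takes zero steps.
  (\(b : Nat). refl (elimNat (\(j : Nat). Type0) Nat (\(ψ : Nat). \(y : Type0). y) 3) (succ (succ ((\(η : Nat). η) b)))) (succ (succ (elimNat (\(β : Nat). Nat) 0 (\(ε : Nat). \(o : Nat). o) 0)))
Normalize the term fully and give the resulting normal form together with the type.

reduced normal form:
  refl Nat 4
type:
  Eq Nat 4 4


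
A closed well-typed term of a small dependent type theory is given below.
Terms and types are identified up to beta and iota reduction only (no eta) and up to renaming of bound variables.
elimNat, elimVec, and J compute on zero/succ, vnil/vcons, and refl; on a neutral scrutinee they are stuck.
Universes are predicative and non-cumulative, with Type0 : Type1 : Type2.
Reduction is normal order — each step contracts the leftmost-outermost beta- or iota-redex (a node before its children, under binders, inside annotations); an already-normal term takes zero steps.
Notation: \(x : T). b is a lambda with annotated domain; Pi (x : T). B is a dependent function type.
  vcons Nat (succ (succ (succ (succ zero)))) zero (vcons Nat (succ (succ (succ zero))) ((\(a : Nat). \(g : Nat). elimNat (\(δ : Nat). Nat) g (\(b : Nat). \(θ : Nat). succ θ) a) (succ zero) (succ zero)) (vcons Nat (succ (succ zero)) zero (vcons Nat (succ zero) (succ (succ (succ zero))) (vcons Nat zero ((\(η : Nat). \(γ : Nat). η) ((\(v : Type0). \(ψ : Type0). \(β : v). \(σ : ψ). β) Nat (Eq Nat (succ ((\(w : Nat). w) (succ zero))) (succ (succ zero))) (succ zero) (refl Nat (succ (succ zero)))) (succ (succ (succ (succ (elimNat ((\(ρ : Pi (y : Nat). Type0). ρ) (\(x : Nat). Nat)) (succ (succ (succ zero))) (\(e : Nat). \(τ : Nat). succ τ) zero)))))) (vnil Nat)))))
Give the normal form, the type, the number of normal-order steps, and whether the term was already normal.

normal form:
  vcons Nat (succ (succ (succ (succ zero)))) zero (vcons Nat (succ (succ (succ zero))) (succ (succ zero)) (vcons Nat (succ (succ zero)) zero (vcons Nat (succ zero) (succ (succ (succ zero))) (vcons Nat zero (succ zero) (vnil Nat)))))
inferred type:
  Vec Nat (succ (succ (succ (succ (succ zero)))))
normal-order step count: 12
term was already normal: no
first contracted redex: a beta-redex


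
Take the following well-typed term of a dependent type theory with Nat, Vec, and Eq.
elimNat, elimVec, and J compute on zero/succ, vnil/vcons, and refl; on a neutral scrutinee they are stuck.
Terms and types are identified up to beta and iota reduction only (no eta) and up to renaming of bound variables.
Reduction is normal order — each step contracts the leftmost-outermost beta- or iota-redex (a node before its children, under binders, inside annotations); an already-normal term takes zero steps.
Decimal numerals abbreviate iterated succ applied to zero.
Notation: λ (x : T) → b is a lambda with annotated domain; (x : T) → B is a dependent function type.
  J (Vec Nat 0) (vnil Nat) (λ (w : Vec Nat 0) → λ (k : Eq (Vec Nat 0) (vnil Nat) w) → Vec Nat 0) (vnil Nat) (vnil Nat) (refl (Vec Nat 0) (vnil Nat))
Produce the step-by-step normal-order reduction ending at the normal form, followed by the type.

reduction (normal order):
  J (Vec Nat 0) (vnil Nat) (λ (w : Vec Nat 0) → λ (k : Eq (Vec Nat 0) (vnil Nat) w) → Vec Nat 0) (vnil Nat) (vnil Nat) (refl (Vec Nat 0) (vnil Nat))
  ~> vnil Nat
type:
  Vec Nat 0


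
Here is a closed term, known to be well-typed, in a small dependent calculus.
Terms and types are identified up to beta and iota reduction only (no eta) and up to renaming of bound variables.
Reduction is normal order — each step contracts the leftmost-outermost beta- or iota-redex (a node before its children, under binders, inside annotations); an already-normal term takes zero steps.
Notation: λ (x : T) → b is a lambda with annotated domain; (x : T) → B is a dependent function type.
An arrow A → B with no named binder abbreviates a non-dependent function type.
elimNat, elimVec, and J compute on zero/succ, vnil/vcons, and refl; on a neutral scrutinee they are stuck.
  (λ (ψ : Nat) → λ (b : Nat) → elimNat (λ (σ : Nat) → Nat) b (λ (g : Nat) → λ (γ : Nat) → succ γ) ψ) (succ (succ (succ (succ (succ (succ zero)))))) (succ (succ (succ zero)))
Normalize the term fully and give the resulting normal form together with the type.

reduced normal form:
  succ (succ (succ (succ (succ (succ (succ (succ (succ zero))))))))
the term's type:
  Nat


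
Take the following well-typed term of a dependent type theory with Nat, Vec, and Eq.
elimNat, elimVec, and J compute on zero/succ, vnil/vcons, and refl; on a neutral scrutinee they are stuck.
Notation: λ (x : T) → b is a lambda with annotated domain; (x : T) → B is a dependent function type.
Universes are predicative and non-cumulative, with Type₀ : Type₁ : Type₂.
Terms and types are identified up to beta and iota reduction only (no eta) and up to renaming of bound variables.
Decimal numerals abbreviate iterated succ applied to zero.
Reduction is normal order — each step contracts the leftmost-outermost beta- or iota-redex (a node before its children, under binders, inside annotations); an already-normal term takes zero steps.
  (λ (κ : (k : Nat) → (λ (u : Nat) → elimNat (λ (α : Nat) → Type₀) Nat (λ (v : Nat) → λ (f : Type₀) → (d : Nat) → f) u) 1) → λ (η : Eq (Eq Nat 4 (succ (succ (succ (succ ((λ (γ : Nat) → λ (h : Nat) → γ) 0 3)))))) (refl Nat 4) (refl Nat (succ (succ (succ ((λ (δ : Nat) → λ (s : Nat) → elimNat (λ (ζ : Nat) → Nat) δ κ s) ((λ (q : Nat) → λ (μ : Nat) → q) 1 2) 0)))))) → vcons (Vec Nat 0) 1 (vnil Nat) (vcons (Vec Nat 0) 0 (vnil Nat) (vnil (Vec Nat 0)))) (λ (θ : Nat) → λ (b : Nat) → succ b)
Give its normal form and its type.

resulting normal form:
  λ (κ : Eq (Eq Nat 4 4) (refl Nat 4) (refl Nat 4)) → vcons (Vec Nat 0) 1 (vnil Nat) (vcons (Vec Nat 0) 0 (vnil Nat) (vnil (Vec Nat 0)))
inferred type:
  (κ : Eq (Eq Nat 4 4) (refl Nat 4) (refl Nat 4)) → Vec (Vec Nat 0) 2
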